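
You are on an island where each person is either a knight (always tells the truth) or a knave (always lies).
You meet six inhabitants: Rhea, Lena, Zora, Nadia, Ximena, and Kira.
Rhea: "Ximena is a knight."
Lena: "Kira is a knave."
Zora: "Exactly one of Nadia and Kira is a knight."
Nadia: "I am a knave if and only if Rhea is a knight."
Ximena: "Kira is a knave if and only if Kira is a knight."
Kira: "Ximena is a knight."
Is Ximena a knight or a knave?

Ximena is a knave.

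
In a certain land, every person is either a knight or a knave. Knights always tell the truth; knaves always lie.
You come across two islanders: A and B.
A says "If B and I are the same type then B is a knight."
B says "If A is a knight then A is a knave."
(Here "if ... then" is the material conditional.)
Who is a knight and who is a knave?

A is a knight and B is a knave.

Suppose A is a knave. Then A's statement "if B and I are the same type then B is a knight" would have to be false. Checking the 2 ways to assign the others, none is consistent with every speaker.
(For instance, with B=knave, B's claim "if A is a knight then A is a knave" comes out true where it would need to be false.)
So A must be a knight, making "if B and I are the same type then B is a knight" true. Taking A=knight, B=knave, each remaining statement checks out:
  B (knave): "if A is a knight then A is a knave" — false. ✓
This is the unique consistent assignment.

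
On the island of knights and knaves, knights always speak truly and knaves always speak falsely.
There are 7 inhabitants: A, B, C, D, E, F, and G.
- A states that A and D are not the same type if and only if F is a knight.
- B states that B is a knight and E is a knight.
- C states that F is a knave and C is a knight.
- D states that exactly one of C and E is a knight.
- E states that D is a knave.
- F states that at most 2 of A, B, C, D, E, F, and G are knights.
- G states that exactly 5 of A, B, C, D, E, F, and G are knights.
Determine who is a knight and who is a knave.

A is a knight, B is a knave, C is a knight, D is a knight, E is a knave, F is a knave, and G is a knave.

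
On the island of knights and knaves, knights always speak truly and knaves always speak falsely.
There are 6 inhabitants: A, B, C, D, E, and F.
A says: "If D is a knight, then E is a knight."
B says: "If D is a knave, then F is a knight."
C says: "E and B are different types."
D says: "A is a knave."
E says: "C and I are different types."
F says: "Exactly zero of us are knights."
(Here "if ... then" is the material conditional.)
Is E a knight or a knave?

E is a knave.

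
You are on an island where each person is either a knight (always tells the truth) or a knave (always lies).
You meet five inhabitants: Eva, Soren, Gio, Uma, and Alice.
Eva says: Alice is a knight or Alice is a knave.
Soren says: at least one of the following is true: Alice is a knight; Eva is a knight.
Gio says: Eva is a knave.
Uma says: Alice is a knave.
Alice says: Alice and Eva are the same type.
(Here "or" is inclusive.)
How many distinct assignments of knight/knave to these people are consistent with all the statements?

2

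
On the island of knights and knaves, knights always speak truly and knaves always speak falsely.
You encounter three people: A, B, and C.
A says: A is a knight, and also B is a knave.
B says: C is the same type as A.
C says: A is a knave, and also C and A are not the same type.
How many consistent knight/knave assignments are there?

3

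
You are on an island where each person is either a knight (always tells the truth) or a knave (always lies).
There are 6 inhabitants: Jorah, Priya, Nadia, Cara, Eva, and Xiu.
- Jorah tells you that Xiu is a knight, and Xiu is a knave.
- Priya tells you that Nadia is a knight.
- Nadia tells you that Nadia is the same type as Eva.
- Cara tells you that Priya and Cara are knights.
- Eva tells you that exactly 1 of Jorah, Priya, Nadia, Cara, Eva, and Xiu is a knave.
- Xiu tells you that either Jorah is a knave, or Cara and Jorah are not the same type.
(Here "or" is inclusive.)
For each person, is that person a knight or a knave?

Jorah is a knave, so "Xiu is a knight, and Xiu is a knave" must be False — and it is.
Priya is a knight, and the claim "Nadia is a knight" is indeed true.
Nadia is a knight, and the claim "Nadia is the same type as Eva" is indeed true.
Cara is a knight; "Priya and Cara are knights" is true, as required.
Eva (knight): "exactly 1 of Jorah, Priya, Nadia, Cara, Eva, and Xiu is a knave" — true. ✓
Xiu (knight): "either Jorah is a knave, or Cara and Jorah are not the same type" — true. ✓

Jorah is a knave, Priya is a knight, Nadia is a knight, Cara is a knight, Eva is a knight, and Xiu is a knight.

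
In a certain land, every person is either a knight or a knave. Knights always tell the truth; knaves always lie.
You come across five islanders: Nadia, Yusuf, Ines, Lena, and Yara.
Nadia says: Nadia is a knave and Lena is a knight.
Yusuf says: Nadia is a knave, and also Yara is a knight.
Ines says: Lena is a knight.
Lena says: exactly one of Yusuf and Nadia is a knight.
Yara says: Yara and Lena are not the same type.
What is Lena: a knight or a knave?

Lena is a knave.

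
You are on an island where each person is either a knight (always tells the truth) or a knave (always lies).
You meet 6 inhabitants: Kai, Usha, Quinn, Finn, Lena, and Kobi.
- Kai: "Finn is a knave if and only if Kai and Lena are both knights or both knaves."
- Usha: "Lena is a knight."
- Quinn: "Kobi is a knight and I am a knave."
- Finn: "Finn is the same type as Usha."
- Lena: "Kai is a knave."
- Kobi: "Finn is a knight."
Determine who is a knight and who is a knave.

Kai is a knave, so "Finn is a knave if and only if Kai and Lena are both knights or both knaves" must be false — and it is.
Since Usha is a knight, "Lena is a knight" needs to be true, which holds.
Quinn (knave): "Kobi is a knight and I am a knave" — false. ✓
As a knave, Finn's statement "Finn is the same type as Usha" should be false; it is.
Since Lena is a knight, "Kai is a knave" needs to be true, which holds.
Since Kobi is a knave, "Finn is a knight" needs to be false, which holds.

Kai is a knave, Usha is a knight, Quinn is a knave, Finn is a knave, Lena is a knight, and Kobi is a knave.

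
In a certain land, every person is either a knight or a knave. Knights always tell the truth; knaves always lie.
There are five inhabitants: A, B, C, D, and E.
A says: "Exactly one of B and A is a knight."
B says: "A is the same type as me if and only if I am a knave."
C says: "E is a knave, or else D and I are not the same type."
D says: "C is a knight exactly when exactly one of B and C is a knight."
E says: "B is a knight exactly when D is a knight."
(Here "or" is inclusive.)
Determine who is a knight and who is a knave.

A is a knight, B is a knave, C is a knight, D is a knight, and E is a knave.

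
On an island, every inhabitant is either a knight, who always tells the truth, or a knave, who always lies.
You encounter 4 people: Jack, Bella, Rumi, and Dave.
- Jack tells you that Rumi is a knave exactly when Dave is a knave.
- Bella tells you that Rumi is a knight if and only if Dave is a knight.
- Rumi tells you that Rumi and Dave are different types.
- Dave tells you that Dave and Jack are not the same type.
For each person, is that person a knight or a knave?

Jack is a knave, Bella is a knave, Rumi is a knight, and Dave is a knave.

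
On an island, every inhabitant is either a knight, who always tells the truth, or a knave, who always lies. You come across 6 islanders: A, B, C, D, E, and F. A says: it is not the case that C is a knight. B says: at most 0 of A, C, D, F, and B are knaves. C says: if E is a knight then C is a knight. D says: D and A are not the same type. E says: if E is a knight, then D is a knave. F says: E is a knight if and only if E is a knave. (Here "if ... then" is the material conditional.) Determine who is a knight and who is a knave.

A is a knave, B is a knave, C is a knight, D is a knave, E is a knight, and F is a knave.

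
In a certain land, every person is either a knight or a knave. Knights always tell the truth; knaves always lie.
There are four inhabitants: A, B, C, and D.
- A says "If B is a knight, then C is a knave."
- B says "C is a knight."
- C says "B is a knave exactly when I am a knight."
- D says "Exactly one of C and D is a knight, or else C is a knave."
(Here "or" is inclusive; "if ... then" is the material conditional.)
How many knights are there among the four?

2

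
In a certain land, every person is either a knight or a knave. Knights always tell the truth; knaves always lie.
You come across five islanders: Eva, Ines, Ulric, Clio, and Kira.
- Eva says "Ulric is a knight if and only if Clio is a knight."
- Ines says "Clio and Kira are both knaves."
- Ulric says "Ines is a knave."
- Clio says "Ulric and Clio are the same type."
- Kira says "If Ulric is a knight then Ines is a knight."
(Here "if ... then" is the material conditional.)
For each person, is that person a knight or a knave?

Knights: Eva, Ulric, and Clio. Knaves: Ines and Kira.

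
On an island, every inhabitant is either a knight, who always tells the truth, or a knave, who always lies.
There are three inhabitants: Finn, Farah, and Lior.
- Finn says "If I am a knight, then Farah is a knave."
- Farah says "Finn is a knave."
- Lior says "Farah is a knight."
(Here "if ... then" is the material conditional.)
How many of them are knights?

The unique consistent assignment is Finn=knight, Farah=knave, Lior=knave.
That has 1 knight.

1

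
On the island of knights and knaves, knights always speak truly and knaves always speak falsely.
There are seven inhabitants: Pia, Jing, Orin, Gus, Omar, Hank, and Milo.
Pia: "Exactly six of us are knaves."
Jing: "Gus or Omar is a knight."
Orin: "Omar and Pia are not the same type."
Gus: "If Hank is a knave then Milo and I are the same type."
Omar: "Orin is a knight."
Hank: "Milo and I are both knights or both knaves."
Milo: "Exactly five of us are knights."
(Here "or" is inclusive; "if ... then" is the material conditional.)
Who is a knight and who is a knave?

Pia is a knave; "exactly six of us are knaves" is false, as required.
As a knight, Jing's statement "Gus or Omar is a knight" should be true; it is.
As a knight, Orin's statement "Omar and Pia are not the same type" should be true; it is.
Since Gus is a knight, "if Hank is a knave then Milo and I are the same type" needs to be true, which holds.
Omar (knight): "Orin is a knight" — true. ✓
As a knave, Hank's statement "Milo and I are both knights or both knaves" should be false; it is.
As a knight, Milo's statement "exactly five of us are knights" should be true; it is.

Pia is a knave, Jing is a knight, Orin is a knight, Gus is a knight, Omar is a knight, Hank is a knave, and Milo is a knight.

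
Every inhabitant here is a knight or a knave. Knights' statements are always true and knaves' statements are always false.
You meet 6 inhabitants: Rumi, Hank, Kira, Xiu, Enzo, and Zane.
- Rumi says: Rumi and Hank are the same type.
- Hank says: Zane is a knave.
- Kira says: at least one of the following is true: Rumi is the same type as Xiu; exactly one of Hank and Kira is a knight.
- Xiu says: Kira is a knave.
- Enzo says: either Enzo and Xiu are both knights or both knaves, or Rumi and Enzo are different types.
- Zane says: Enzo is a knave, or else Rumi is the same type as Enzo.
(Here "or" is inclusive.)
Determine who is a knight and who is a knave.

Rumi is a knave, Hank is a knight, Kira is a knight, Xiu is a knave, Enzo is a knight, and Zane is a knave.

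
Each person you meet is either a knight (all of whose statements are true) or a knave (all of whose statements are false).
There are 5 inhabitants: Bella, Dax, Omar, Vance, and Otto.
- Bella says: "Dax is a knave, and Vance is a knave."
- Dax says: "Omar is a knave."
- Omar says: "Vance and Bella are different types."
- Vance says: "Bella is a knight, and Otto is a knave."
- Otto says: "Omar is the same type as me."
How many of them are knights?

3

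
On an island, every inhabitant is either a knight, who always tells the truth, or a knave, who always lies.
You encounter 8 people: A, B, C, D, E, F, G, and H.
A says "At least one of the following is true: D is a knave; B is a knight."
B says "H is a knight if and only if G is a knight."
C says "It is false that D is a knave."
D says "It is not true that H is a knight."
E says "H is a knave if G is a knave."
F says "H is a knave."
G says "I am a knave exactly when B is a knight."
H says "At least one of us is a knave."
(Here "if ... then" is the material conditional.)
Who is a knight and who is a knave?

A is a knight, B is a knave, C is a knave, D is a knave, E is a knave, F is a knave, G is a knave, and H is a knight.

A is a knight, so "at least one of the following is true: D is a knave; B is a knight" must be True — and it is.
As a knave, B's statement "H is a knight if and only if G is a knight" should be False; it is.
C (knave): "it is false that D is a knave" — False. ✓
D is a knave, and the claim "it is not true that H is a knight" is indeed False.
As a knave, E's statement "H is a knave if G is a knave" should be False; it is.
F is a knave; "H is a knave" is False, as required.
G is a knave; "I am a knave exactly when B is a knight" is False, as required.
H (knight): "at least one of us is a knave" — True. ✓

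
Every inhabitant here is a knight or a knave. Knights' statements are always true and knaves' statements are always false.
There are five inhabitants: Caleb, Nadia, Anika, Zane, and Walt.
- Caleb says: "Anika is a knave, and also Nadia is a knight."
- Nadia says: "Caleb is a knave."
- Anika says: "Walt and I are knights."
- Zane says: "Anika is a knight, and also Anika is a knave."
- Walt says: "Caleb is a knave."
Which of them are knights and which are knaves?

Caleb is a knave, Nadia is a knight, Anika is a knight, Zane is a knave, and Walt is a knight.

Since Caleb is a knave, "Anika is a knave, and also Nadia is a knight" needs to be False, which holds.
Since Nadia is a knight, "Caleb is a knave" needs to be True, which holds.
As a knight, Anika's statement "Walt and I are knights" should be True; it is.
Zane (knave): "Anika is a knight, and also Anika is a knave" — False. ✓
Walt (knight): "Caleb is a knave" — True. ✓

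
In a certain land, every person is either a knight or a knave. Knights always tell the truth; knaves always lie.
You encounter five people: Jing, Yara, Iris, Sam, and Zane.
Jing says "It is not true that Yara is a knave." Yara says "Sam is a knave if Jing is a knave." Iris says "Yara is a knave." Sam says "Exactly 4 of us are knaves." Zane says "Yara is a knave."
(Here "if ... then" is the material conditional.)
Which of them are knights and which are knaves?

Suppose Jing is a knave. Then Jing's statement "it is not true that Yara is a knave" would have to be false. Checking the 16 ways to assign the others, none is consistent with every speaker.
(For instance, with Yara=knight, Iris=knave, Sam=knave, Zane=knave, Jing's claim "it is not true that Yara is a knave" comes out true where it would need to be false.)
So Jing must be a knight, making "it is not true that Yara is a knave" true. Taking Jing=knight, Yara=knight, Iris=knave, Sam=knave, Zane=knave, each remaining statement checks out:
  Yara (knight): "Sam is a knave if Jing is a knave" — true. ✓
  Iris (knave): "Yara is a knave" — false. ✓
  Sam (knave): "exactly 4 of us are knaves" — false. ✓
  Zane (knave): "Yara is a knave" — false. ✓
This is the unique consistent assignment.

Jing is a knight, Yara is a knight, Iris is a knave, Sam is a knave, and Zane is a knave.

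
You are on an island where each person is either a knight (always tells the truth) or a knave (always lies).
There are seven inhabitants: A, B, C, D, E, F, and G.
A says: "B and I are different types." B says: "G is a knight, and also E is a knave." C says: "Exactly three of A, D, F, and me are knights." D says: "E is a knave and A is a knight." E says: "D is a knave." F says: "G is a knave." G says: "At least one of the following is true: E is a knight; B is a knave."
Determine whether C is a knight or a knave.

C is a knave.

Consistent assignments: {A=knight, B=knave, C=knave, D=knave, E=knight, F=knave, G=knight}; {A=knave, B=knave, C=knave, D=knave, E=knight, F=knave, G=knight}
In every consistent assignment, C is a knave.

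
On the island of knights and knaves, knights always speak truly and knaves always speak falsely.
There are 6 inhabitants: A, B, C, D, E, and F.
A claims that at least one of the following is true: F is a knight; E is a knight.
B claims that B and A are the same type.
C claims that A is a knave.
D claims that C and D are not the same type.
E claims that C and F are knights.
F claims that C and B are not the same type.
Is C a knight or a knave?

C is a knave.

Consistent assignments: {A=knight, B=knight, C=knave, D=knight, E=knave, F=knight}; {A=knight, B=knight, C=knave, D=knave, E=knave, F=knight}
In every consistent assignment, C is a knave.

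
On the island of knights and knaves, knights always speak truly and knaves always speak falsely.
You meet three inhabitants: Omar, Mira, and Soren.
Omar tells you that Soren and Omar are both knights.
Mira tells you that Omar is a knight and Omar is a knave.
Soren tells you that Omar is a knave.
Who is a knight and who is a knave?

Knights: Soren. Knaves: Omar and Mira.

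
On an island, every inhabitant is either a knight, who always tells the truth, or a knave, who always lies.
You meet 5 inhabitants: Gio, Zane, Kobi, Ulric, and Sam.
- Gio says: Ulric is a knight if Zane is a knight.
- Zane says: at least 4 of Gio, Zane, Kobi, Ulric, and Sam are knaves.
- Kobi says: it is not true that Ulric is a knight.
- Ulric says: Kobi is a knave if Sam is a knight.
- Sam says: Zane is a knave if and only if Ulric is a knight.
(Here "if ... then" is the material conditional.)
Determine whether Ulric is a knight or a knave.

Ulric is a knight.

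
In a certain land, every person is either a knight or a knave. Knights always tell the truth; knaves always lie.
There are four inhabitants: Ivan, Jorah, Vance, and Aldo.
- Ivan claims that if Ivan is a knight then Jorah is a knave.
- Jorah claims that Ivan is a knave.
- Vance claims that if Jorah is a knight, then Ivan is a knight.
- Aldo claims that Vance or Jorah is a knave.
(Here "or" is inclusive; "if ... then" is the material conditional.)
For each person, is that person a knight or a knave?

Ivan is a knight, Jorah is a knave, Vance is a knight, and Aldo is a knight.

Suppose Ivan is a knave. Then Ivan's statement "if Ivan is a knight then Jorah is a knave" would have to be false. Checking the 8 ways to assign the others, none is consistent with every speaker.
(For instance, with Jorah=knave, Vance=knight, Aldo=knight, Ivan's claim "if Ivan is a knight then Jorah is a knave" comes out true where it would need to be false.)
So Ivan must be a knight, making "if Ivan is a knight then Jorah is a knave" true. Taking Ivan=knight, Jorah=knave, Vance=knight, Aldo=knight, each remaining statement checks out:
  Jorah (knave): "Ivan is a knave" — false. ✓
  Vance (knight): "if Jorah is a knight, then Ivan is a knight" — true. ✓
  Aldo (knight): "Vance or Jorah is a knave" — true. ✓
This is the unique consistent assignment.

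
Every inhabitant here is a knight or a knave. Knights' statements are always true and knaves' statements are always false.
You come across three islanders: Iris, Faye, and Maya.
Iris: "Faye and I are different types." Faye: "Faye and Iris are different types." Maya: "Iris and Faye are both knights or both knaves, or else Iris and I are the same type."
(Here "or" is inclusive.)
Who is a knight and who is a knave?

Iris is a knave, and the claim "Faye and I are different types" is indeed false.
As a knave, Faye's statement "Faye and Iris are different types" should be false; it is.
Maya is a knight; "Iris and Faye are both knights or both knaves, or else Iris and I are the same type" is true, as required.

Knights: Maya. Knaves: Iris and Faye.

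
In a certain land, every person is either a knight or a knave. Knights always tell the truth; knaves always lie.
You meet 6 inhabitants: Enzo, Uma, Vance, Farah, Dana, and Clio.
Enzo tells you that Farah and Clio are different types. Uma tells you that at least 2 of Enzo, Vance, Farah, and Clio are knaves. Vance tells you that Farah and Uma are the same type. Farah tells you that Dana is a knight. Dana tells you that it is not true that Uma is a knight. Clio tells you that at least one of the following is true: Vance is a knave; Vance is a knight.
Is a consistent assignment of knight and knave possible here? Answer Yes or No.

Yes

One consistent assignment: Enzo=knight, Uma=knight, Vance=knave, Farah=knave, Dana=knave, Clio=knight.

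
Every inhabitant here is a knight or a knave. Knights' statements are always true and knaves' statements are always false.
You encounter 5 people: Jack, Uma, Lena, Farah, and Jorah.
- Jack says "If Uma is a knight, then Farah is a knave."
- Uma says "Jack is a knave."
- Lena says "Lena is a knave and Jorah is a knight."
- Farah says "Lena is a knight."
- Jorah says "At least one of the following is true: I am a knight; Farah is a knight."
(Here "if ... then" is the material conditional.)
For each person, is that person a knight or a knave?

Since Jack is a knight, "if Uma is a knight, then Farah is a knave" needs to be true, which holds.
Since Uma is a knave, "Jack is a knave" needs to be false, which holds.
Lena is a knave, and the claim "Lena is a knave and Jorah is a knight" is indeed false.
Farah is a knave, and the claim "Lena is a knight" is indeed false.
Since Jorah is a knave, "at least one of the following is true: I am a knight; Farah is a knight" needs to be false, which holds.

Jack is a knight, Uma is a knave, Lena is a knave, Farah is a knave, and Jorah is a knave.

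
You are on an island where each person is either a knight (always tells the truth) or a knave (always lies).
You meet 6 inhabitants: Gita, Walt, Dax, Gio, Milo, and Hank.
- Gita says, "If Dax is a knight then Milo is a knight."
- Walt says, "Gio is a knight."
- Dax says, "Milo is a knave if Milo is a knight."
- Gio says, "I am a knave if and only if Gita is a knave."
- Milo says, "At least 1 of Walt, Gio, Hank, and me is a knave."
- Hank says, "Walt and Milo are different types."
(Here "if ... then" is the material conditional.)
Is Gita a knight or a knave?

Gita is a knight.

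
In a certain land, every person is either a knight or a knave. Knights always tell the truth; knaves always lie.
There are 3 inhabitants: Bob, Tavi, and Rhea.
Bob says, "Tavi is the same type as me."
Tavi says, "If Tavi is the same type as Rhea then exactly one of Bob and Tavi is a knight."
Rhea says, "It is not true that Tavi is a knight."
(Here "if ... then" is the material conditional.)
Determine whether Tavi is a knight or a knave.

Tavi is a knight.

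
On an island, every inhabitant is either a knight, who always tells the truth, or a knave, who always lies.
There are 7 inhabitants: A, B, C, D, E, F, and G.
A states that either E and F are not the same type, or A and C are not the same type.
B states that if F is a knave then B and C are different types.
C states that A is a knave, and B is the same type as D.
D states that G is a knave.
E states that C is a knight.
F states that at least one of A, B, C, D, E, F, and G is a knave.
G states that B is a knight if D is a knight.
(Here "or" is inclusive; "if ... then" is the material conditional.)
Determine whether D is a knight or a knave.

D is a knave.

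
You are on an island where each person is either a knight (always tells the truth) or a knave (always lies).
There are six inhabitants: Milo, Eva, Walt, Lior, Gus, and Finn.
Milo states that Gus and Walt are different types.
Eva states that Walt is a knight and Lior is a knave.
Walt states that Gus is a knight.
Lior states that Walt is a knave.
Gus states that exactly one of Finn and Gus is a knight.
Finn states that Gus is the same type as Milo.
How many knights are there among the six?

3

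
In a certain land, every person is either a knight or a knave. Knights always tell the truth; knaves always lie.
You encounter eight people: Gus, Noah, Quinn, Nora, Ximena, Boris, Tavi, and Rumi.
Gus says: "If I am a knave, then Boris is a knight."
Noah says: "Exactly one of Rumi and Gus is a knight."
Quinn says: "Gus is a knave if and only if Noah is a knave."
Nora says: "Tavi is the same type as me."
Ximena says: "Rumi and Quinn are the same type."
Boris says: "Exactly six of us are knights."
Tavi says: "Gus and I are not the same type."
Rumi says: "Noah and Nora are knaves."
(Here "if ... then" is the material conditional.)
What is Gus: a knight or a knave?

Gus is a knave.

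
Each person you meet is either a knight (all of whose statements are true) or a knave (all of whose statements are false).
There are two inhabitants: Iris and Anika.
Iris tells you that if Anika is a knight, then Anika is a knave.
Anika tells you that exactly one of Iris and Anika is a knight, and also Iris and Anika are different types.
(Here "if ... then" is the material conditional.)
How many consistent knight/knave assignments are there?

1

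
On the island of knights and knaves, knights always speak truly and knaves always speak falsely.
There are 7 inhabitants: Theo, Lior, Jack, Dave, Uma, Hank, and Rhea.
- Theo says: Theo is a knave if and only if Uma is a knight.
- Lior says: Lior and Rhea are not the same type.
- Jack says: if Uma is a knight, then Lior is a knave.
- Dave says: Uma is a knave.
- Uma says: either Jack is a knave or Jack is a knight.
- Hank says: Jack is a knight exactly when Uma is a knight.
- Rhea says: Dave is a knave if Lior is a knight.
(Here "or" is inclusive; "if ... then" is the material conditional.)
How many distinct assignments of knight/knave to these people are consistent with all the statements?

0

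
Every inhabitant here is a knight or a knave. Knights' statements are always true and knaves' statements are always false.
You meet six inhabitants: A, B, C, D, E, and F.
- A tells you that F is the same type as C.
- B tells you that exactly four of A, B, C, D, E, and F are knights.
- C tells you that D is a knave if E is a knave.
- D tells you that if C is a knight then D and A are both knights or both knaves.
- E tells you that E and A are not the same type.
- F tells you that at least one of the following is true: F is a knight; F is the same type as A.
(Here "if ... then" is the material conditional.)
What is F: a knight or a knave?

F is a knight.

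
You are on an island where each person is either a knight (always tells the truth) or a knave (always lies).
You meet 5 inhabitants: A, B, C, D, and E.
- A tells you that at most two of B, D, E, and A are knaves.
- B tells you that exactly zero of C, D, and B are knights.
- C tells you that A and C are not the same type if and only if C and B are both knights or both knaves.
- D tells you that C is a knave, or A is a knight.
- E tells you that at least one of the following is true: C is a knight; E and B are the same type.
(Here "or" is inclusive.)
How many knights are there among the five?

4

The unique consistent assignment is A=knight, B=knave, C=knight, D=knight, E=knight.
That has 4 knights.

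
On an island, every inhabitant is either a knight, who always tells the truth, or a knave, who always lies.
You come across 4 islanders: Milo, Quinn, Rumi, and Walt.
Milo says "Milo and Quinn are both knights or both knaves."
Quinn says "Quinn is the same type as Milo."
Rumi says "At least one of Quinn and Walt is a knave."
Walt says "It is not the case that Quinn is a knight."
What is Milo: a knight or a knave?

Milo is a knight.

Consistent assignments: {Milo=knight, Quinn=knight, Rumi=knight, Walt=knave}
In every consistent assignment, Milo is a knight.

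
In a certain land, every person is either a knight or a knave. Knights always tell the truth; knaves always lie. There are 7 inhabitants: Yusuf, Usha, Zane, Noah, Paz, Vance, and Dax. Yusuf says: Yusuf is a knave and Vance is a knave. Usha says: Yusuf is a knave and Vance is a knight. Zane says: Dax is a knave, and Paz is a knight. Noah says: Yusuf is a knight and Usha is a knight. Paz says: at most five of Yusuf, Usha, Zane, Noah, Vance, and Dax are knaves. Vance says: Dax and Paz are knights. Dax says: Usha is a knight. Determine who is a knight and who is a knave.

Yusuf is a knave, Usha is a knight, Zane is a knave, Noah is a knave, Paz is a knight, Vance is a knight, and Dax is a knight.

Yusuf is a knave, so "Yusuf is a knave and Vance is a knave" must be False — and it is.
Usha (knight): "Yusuf is a knave and Vance is a knight" — True. ✓
Since Zane is a knave, "Dax is a knave, and Paz is a knight" needs to be False, which holds.
Noah is a knave, and the claim "Yusuf is a knight and Usha is a knight" is indeed False.
As a knight, Paz's statement "at most five of Yusuf, Usha, Zane, Noah, Vance, and Dax are knaves" should be True; it is.
Vance is a knight, and the claim "Dax and Paz are knights" is indeed True.
Dax is a knight, so "Usha is a knight" must be True — and it is.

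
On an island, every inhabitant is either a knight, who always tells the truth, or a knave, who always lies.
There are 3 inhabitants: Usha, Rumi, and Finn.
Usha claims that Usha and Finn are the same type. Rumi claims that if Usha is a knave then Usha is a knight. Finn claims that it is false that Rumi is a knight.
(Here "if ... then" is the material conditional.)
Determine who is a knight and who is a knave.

Suppose Usha is a knight. Then Usha's statement "Usha and Finn are the same type" would have to be true. Checking the 4 ways to assign the others, none is consistent with every speaker.
(For instance, with Rumi=knave, Finn=knight, Rumi's claim "if Usha is a knave then Usha is a knight" comes out true where it would need to be false.)
So Usha must be a knave, making "Usha and Finn are the same type" false. Taking Usha=knave, Rumi=knave, Finn=knight, each remaining statement checks out:
  Rumi (knave): "if Usha is a knave then Usha is a knight" — false. ✓
  Finn (knight): "it is false that Rumi is a knight" — true. ✓
This is the unique consistent assignment.

Usha is a knave, Rumi is a knave, and Finn is a knight.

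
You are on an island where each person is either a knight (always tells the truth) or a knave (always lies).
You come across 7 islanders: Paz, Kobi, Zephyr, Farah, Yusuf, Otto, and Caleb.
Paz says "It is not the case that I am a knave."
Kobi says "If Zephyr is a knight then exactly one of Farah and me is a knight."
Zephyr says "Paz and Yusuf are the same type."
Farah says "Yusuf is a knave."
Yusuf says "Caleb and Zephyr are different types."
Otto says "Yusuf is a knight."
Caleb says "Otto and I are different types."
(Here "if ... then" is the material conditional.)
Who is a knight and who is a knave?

Paz is a knight, and the claim "it is not the case that I am a knave" is indeed true.
Kobi (knight): "if Zephyr is a knight then exactly one of Farah and me is a knight" — true. ✓
Zephyr is a knave, so "Paz and Yusuf are the same type" must be false — and it is.
As a knight, Farah's statement "Yusuf is a knave" should be true; it is.
As a knave, Yusuf's statement "Caleb and Zephyr are different types" should be false; it is.
Otto is a knave; "Yusuf is a knight" is false, as required.
Caleb is a knave, and the claim "Otto and I are different types" is indeed false.

Paz is a knight, Kobi is a knight, Zephyr is a knave, Farah is a knight, Yusuf is a knave, Otto is a knave, and Caleb is a knave.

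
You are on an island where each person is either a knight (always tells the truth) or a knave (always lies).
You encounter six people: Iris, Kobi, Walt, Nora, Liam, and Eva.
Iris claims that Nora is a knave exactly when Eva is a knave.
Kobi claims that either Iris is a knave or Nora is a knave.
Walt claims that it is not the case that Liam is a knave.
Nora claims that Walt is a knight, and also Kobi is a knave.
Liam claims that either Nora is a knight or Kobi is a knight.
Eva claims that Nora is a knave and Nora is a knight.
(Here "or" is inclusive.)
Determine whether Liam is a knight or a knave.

Liam is a knight.

Consistent assignments: {Iris=knight, Kobi=knight, Walt=knight, Nora=knave, Liam=knight, Eva=knave}
In every consistent assignment, Liam is a knight.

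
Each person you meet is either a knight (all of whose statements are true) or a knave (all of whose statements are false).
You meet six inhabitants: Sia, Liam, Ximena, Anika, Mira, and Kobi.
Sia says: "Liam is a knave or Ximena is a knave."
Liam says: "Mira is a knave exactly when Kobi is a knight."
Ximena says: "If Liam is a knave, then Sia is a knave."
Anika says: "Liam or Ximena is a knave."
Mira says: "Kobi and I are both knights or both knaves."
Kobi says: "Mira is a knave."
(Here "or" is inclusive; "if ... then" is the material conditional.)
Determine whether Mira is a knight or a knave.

Mira is a knave.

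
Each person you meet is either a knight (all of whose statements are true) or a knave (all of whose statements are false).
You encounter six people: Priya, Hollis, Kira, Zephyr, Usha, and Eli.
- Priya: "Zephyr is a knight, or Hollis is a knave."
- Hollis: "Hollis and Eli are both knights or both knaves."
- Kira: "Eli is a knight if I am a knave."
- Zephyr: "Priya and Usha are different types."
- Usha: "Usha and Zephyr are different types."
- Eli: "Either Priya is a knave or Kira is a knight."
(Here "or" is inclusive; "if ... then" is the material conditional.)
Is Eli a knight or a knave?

Consistent assignments: {Priya=knight, Hollis=knave, Kira=knight, Zephyr=knave, Usha=knight, Eli=knight}; {Priya=knave, Hollis=knight, Kira=knight, Zephyr=knave, Usha=knave, Eli=knight}
In every consistent assignment, Eli is a knight.

Eli is a knight.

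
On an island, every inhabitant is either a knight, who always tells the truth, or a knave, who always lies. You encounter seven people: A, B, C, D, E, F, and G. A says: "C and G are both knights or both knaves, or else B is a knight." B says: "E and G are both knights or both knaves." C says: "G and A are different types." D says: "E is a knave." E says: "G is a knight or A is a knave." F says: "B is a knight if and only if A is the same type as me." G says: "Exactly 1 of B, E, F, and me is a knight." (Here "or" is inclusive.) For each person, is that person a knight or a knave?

A is a knight, B is a knight, C is a knight, D is a knight, E is a knave, F is a knight, and G is a knave.

As a knight, A's statement "C and G are both knights or both knaves, or else B is a knight" should be True; it is.
B (knight): "E and G are both knights or both knaves" — True. ✓
C is a knight, so "G and A are different types" must be True — and it is.
D is a knight; "E is a knave" is True, as required.
E is a knave, and the claim "G is a knight or A is a knave" is indeed False.
Since F is a knight, "B is a knight if and only if A is the same type as me" needs to be True, which holds.
As a knave, G's statement "exactly 1 of B, E, F, and me is a knight" should be False; it is.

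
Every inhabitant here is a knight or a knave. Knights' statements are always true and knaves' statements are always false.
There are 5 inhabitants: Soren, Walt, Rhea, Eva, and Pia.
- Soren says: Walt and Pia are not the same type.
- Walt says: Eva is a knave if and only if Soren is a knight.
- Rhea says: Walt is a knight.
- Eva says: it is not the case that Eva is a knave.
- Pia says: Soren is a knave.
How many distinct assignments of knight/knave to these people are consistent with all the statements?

Consistent assignments:
  Soren=knight, Walt=knight, Rhea=knight, Eva=knave, Pia=knave
  Soren=knave, Walt=knight, Rhea=knight, Eva=knight, Pia=knight

2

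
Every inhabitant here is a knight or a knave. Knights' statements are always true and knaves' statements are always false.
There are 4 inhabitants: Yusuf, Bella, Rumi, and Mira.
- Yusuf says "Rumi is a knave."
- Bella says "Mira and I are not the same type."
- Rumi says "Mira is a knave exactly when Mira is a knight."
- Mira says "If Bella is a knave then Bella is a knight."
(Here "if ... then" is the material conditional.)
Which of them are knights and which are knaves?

Yusuf is a knight, and the claim "Rumi is a knave" is indeed True.
Bella is a knave, so "Mira and I are not the same type" must be false — and it is.
Rumi (knave): "Mira is a knave exactly when Mira is a knight" — false. ✓
Mira is a knave; "if Bella is a knave then Bella is a knight" is false, as required.

Knights: Yusuf. Knaves: Bella, Rumi, and Mira.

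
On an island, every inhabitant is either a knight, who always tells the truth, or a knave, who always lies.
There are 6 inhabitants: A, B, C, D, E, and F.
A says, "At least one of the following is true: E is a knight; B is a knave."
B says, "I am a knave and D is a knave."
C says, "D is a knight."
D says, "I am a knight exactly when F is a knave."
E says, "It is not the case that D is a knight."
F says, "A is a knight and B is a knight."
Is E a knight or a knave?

E is a knave.

Consistent assignments: {A=knight, B=knave, C=knight, D=knight, E=knave, F=knave}
In every consistent assignment, E is a knave.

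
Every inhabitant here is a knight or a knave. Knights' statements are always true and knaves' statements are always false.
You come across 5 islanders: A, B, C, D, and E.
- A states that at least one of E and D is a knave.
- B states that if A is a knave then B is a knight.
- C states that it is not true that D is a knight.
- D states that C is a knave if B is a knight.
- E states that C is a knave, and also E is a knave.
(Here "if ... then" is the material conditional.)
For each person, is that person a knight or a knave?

A is a knight, B is a knight, C is a knight, D is a knave, and E is a knave.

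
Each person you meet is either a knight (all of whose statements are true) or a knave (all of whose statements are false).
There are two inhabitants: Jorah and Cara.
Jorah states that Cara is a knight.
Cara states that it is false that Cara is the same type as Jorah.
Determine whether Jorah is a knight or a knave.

Jorah is a knave.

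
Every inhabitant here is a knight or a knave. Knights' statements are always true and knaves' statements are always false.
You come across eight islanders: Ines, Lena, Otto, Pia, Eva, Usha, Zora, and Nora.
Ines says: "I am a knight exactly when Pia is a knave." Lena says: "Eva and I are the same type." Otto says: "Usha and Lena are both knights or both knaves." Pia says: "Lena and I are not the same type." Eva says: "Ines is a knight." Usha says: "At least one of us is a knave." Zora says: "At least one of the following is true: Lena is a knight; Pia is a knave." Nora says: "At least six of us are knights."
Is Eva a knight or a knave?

Eva is a knight.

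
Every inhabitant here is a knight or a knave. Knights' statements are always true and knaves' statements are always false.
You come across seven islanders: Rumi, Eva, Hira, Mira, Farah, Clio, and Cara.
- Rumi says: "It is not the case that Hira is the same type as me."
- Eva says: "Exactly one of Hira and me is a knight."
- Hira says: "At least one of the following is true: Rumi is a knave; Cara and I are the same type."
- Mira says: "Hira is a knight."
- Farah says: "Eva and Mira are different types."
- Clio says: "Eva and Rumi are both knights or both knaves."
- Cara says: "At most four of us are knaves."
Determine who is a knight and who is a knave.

Rumi is a knight, Eva is a knight, Hira is a knave, Mira is a knave, Farah is a knight, Clio is a knight, and Cara is a knight.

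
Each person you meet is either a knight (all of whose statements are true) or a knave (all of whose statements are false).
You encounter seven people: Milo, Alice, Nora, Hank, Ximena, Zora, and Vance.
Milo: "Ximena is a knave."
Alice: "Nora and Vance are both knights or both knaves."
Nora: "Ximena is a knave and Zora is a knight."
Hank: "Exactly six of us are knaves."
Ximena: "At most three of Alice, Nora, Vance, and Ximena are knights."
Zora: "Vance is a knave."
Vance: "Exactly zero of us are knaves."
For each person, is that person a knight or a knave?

Milo is a knave, Alice is a knight, Nora is a knave, Hank is a knave, Ximena is a knight, Zora is a knight, and Vance is a knave.

Milo is a knave, and the claim "Ximena is a knave" is indeed False.
Alice (knight): "Nora and Vance are both knights or both knaves" — True. ✓
Nora is a knave, and the claim "Ximena is a knave and Zora is a knight" is indeed False.
Hank is a knave; "exactly six of us are knaves" is False, as required.
As a knight, Ximena's statement "at most three of Alice, Nora, Vance, and Ximena are knights" should be True; it is.
Zora (knight): "Vance is a knave" — True. ✓
As a knave, Vance's statement "exactly zero of us are knaves" should be False; it is.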